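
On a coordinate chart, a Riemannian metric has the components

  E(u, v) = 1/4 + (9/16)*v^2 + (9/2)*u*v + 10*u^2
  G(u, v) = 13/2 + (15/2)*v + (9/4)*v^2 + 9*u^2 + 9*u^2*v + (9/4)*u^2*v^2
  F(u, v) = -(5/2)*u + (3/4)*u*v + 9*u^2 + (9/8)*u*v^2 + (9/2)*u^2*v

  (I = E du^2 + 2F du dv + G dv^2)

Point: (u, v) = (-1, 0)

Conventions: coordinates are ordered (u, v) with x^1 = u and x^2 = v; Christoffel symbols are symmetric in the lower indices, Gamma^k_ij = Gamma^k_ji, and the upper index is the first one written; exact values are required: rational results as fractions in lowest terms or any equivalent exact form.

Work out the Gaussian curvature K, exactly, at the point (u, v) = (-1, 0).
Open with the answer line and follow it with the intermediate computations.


Answer: K = -5821/30246

E = 41/4, F = 23/2, G = 31/2, EG - F^2 = 213/8 at the point
E_u = -20, E_v = -9/2, F_u = -41/2, F_v = 15/4, G_u = -18, G_v = 33/2
E_vv = 9/8, F_uv = -33/4, G_uu = 18
The intrinsic route: Brioschi's K = (det M1 - det M2)/(EG - F^2)^2.
M1 = [[-E_vv/2 + F_uv - G_uu/2, E_u/2, F_u - E_v/2], [F_v - G_u/2, E, F], [G_v/2, F, G]] = [[-285/16, -10, -73/4], [51/4, 41/4, 23/2], [33/4, 23/2, 31/2]]; det M1 = -74163/128
M2 = [[0, E_v/2, G_u/2], [E_v/2, E, F], [G_u/2, F, G]] = [[0, -9/4, -9], [-9/4, 41/4, 23/2], [-9, 23/2, 31/2]]; det M2 = -14175/32
det M1 - det M2 = -17463/128; K = -17463/128 / (213/8)^2 = -5821/30246


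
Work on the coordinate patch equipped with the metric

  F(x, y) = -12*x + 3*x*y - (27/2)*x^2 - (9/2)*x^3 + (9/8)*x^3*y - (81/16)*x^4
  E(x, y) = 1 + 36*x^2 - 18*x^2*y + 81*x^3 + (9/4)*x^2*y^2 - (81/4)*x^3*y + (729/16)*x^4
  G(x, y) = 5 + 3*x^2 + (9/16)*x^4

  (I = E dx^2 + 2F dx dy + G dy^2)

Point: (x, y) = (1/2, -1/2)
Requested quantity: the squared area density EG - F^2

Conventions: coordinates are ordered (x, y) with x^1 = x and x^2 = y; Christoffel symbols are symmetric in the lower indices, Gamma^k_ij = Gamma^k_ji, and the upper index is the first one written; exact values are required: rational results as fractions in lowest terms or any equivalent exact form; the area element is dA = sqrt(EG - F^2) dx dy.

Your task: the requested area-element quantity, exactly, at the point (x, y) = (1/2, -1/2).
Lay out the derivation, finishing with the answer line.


E = 6817/256, F = -2835/256, G = 1481/256; EG - F^2 = 4021/128

Answer: EG - F^2 = 4021/128


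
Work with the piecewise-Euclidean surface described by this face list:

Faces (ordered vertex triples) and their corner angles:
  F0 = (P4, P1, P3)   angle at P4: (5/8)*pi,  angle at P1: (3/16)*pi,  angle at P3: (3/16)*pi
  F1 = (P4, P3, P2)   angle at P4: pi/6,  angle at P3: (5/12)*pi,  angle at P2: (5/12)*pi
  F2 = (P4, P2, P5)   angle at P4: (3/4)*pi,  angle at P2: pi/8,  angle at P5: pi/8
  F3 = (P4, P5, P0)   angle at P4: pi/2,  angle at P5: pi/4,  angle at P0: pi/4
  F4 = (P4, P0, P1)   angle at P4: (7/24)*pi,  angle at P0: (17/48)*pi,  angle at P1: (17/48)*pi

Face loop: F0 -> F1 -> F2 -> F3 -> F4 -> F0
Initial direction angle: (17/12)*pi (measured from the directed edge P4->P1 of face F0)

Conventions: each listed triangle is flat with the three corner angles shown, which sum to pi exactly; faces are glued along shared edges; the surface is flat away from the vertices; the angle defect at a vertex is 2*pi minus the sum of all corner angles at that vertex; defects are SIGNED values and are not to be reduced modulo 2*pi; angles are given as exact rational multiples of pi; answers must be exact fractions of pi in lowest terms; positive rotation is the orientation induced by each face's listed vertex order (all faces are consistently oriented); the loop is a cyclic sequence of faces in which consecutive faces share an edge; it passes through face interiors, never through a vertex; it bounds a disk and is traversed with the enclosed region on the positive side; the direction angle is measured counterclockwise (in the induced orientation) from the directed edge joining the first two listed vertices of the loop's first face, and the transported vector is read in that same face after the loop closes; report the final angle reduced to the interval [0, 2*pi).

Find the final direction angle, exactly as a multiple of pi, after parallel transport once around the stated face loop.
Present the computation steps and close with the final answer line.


enclosed vertex P4: corner angles sum to (7/3)*pi, defect = 2*pi - (7/3)*pi = -pi/3
adding the enclosed defects to the starting angle (mod 2*pi, induced orientation) gives the holonomy
final angle = (17/12)*pi - pi/3 = (13/12)*pi (mod 2*pi)

Answer: final direction angle = (13/12)*pi


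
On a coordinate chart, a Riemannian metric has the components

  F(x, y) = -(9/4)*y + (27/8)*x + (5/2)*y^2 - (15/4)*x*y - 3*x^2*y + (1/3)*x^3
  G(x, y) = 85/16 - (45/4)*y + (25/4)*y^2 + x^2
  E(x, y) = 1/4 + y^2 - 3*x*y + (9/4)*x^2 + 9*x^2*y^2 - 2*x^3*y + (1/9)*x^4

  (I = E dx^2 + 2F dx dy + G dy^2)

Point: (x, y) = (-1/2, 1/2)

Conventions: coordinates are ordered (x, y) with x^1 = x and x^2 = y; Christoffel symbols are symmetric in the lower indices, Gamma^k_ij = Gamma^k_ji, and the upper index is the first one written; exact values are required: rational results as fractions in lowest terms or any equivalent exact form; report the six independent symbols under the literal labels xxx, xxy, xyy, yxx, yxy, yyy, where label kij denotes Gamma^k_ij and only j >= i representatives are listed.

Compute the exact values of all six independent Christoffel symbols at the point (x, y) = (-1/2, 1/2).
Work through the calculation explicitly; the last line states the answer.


E = 361/144, F = -5/3, G = 3/2 at the point
E_x = -245/36, E_y = 5, F_x = 13/4, F_y = 11/8, G_x = -1, G_y = -5
EG - F^2 = 283/288;  g^inv = (288/283) * [[3/2, 5/3], [5/3, 361/144]]
first-kind symbols [ij,l] = (1/2)(d_i g_jl + d_j g_il - d_l g_ij): [xx,x] = E_x/2 = -245/72, [xx,y] = F_x - E_y/2 = 3/4, [xy,x] = E_y/2 = 5/2, [xy,y] = G_x/2 = -1/2, [yy,x] = F_y - G_x/2 = 15/8, [yy,y] = G_y/2 = -5/2
Gamma^x_ij = (G*[ij,x] - F*[ij,y])/(EG - F^2), Gamma^y_ij = (E*[ij,y] - F*[ij,x])/(EG - F^2)

Answer: Gamma_xxx = -1110/283, Gamma_xxy = 840/283, Gamma_xyy = -390/283, Gamma_yxx = -6551/1698, Gamma_yxy = 839/283, Gamma_yyy = -905/283


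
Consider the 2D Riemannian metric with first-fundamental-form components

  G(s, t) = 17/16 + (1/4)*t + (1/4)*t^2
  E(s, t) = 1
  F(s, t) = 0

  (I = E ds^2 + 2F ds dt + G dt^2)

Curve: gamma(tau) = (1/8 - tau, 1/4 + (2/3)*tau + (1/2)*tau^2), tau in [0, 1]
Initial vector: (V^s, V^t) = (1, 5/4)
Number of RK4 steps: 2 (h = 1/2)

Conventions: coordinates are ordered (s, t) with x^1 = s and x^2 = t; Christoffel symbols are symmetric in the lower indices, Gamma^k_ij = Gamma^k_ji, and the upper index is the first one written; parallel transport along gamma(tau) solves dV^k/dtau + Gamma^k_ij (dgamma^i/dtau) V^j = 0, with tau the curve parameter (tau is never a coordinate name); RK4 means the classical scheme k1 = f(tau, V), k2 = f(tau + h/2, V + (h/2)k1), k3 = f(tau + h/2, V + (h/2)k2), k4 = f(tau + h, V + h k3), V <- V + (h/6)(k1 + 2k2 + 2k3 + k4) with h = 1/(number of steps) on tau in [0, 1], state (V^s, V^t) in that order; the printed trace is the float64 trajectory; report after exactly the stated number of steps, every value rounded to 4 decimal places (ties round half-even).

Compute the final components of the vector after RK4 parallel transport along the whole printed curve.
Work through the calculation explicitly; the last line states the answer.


gamma'(tau) = (-1, 2/3 + tau); f(tau, V)^k = -Gamma^k_ij(gamma(tau)) gamma'^i(tau) V^j; h = 1/2; intermediate values shown to 6 dp
curve data and Christoffel symbols at the stage parameters:
  tau = 0.000000: gamma = (0.125000, 0.250000), gamma' = (-1.000000, 0.666667); Gamma_sss = 0.000000, Gamma_sst = 0.000000, Gamma_stt = 0.000000, Gamma_tss = 0.000000, Gamma_tst = 0.000000, Gamma_ttt = 0.164384
  tau = 0.250000: gamma = (-0.125000, 0.447917), gamma' = (-1.000000, 0.916667); Gamma_sss = 0.000000, Gamma_sst = 0.000000, Gamma_stt = 0.000000, Gamma_tss = 0.000000, Gamma_tst = 0.000000, Gamma_ttt = 0.193510
  tau = 0.500000: gamma = (-0.375000, 0.708333), gamma' = (-1.000000, 1.166667); Gamma_sss = 0.000000, Gamma_sst = 0.000000, Gamma_stt = 0.000000, Gamma_tss = 0.000000, Gamma_tst = 0.000000, Gamma_ttt = 0.221304
  tau = 0.750000: gamma = (-0.625000, 1.031250), gamma' = (-1.000000, 1.416667); Gamma_sss = 0.000000, Gamma_sst = 0.000000, Gamma_stt = 0.000000, Gamma_tss = 0.000000, Gamma_tst = 0.000000, Gamma_ttt = 0.241342
  tau = 1.000000: gamma = (-0.875000, 1.416667), gamma' = (-1.000000, 1.666667); Gamma_sss = 0.000000, Gamma_sst = 0.000000, Gamma_stt = 0.000000, Gamma_tss = 0.000000, Gamma_tst = 0.000000, Gamma_ttt = 0.249774
step 0: V^s = 1.0000, V^t = 1.2500
step 1: k1 = (0.000000, -0.136986), k2 = (0.000000, -0.215655), k3 = (0.000000, -0.212167), k4 = (0.000000, -0.295345); V <- V + (h/6)(k1 + 2k2 + 2k3 + k4): V^s = 1.0000, V^t = 1.1427
step 2: k1 = (0.000000, -0.295023), k2 = (0.000000, -0.365463), k3 = (0.000000, -0.359442), k4 = (0.000000, -0.400865); V <- V + (h/6)(k1 + 2k2 + 2k3 + k4): V^s = 1.0000, V^t = 0.9639

Answer: V^s = 1.0000, V^t = 0.9639


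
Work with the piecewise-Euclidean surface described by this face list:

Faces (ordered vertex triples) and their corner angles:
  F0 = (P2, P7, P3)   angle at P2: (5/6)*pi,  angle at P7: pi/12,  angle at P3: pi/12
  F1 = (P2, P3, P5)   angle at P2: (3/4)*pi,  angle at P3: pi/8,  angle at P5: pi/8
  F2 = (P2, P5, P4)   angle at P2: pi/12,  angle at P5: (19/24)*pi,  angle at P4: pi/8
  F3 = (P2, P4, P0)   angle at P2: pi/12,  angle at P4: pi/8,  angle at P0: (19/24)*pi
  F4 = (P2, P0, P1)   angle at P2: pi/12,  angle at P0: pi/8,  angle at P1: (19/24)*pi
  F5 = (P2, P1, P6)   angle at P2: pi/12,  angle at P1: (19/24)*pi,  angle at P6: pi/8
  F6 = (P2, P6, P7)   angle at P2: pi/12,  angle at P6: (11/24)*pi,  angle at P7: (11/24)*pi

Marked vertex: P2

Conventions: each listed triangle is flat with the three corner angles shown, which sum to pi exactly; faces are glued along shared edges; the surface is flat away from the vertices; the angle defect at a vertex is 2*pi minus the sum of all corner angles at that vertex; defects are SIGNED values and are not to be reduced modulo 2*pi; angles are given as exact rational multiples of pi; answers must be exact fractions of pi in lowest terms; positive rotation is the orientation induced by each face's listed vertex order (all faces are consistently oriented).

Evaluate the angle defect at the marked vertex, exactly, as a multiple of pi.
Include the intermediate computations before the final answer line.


Sum of corner angles at P2: 2*pi
defect = 2*pi - 2*pi

Answer: defect(P2) = 0


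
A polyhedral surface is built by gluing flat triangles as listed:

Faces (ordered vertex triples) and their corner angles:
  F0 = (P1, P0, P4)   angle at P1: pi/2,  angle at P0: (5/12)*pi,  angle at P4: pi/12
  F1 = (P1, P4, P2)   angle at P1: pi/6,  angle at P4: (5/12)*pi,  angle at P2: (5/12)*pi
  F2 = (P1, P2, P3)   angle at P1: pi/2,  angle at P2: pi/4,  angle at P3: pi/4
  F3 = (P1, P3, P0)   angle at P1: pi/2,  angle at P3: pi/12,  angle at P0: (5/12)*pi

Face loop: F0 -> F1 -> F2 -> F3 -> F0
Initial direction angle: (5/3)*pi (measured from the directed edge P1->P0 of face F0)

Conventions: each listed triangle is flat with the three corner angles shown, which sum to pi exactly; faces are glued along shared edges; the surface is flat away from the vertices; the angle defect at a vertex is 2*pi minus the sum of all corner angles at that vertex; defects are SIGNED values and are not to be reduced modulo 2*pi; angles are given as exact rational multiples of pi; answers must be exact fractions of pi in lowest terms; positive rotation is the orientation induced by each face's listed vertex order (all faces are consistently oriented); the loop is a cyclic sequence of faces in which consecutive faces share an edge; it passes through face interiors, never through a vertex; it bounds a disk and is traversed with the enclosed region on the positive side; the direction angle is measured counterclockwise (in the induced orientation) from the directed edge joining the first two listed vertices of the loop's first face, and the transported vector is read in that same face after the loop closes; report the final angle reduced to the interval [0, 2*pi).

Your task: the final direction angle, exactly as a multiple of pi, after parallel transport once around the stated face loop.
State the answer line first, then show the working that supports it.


Answer: final direction angle = 0

enclosed vertex P1: corner angles sum to (5/3)*pi, defect = 2*pi - (5/3)*pi = pi/3
holonomy = initial angle + sum of enclosed defects (mod 2*pi), positive in the induced orientation
final angle = (5/3)*pi + pi/3 = 0 (mod 2*pi)


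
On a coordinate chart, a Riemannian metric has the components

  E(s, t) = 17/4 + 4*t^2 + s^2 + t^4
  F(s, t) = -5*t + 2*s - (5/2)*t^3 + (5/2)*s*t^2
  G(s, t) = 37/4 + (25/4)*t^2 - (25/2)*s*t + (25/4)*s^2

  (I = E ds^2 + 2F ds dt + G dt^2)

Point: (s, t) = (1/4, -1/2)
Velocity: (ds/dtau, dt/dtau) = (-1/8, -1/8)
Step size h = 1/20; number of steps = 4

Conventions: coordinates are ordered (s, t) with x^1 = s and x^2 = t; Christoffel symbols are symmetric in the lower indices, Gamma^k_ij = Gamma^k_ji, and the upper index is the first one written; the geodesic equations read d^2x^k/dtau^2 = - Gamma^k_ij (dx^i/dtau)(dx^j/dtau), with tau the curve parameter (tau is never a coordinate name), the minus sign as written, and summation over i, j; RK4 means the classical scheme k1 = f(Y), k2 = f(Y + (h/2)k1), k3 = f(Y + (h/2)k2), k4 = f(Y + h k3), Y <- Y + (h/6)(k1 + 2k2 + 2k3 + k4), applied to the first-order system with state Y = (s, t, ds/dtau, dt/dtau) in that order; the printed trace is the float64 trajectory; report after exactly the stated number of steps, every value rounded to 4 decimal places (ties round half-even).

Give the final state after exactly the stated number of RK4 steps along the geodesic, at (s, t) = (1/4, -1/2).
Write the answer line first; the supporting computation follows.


Answer: s = 0.2264, t = -0.5256, ds/dtau = -0.1113, dt/dtau = -0.1309

f(Y) = (ds/dtau, dt/dtau, -Gamma^s_ij Y'^i Y'^j, -Gamma^t_ij Y'^i Y'^j) with the Gammas evaluated at the stage position; h = 0.050000; intermediate values shown to 6 dp
step 0: s = 0.2500, t = -0.5000, ds/dtau = -0.1250, dt/dtau = -0.1250
step 1:
  k1: at (s, t) = (0.250000, -0.500000), (ds/dtau, dt/dtau) = (-0.125000, -0.125000); Gamma_sss = -0.242454, Gamma_sst = -0.794981, Gamma_stt = -2.462246, Gamma_tss = 0.447766, Gamma_tst = 0.583214, Gamma_ttt = 0.301859; k1 = (-0.125000, -0.125000, 0.067104, -0.029938)
  k2: at (s, t) = (0.246875, -0.503125), (ds/dtau, dt/dtau) = (-0.123322, -0.125748); Gamma_sss = -0.245779, Gamma_sst = -0.799361, Gamma_stt = -2.463029, Gamma_tss = 0.450926, Gamma_tst = 0.585359, Gamma_ttt = 0.305015; k2 = (-0.123322, -0.125748, 0.067477, -0.029836)
  k3: at (s, t) = (0.246917, -0.503144), (ds/dtau, dt/dtau) = (-0.123313, -0.125746); Gamma_sss = -0.245787, Gamma_sst = -0.799414, Gamma_stt = -2.463138, Gamma_tss = 0.450924, Gamma_tst = 0.585393, Gamma_ttt = 0.305049; k3 = (-0.123313, -0.125746, 0.067476, -0.029835)
  k4: at (s, t) = (0.243834, -0.506287), (ds/dtau, dt/dtau) = (-0.121626, -0.126492); Gamma_sss = -0.249133, Gamma_sst = -0.803842, Gamma_stt = -2.463999, Gamma_tss = 0.454103, Gamma_tst = 0.587584, Gamma_ttt = 0.308240; k4 = (-0.121626, -0.126492, 0.067844, -0.029729)
  Y <- Y + (h/6)(k1 + 2k2 + 2k3 + k4): s = 0.2438, t = -0.5063, ds/dtau = -0.1216, dt/dtau = -0.1265
step 2:
  k1: at (s, t) = (0.243834, -0.506287), (ds/dtau, dt/dtau) = (-0.121626, -0.126492); Gamma_sss = -0.249133, Gamma_sst = -0.803842, Gamma_stt = -2.463998, Gamma_tss = 0.454103, Gamma_tst = 0.587584, Gamma_ttt = 0.308240; k1 = (-0.121626, -0.126492, 0.067844, -0.029729)
  k2: at (s, t) = (0.240794, -0.509450), (ds/dtau, dt/dtau) = (-0.119930, -0.127235); Gamma_sss = -0.252500, Gamma_sst = -0.808319, Gamma_stt = -2.464936, Gamma_tss = 0.457302, Gamma_tst = 0.589820, Gamma_ttt = 0.311467; k2 = (-0.119930, -0.127235, 0.068205, -0.029620)
  k3: at (s, t) = (0.240836, -0.509468), (ds/dtau, dt/dtau) = (-0.119921, -0.127232); Gamma_sss = -0.252508, Gamma_sst = -0.808372, Gamma_stt = -2.465046, Gamma_tss = 0.457300, Gamma_tst = 0.589854, Gamma_ttt = 0.311502; k3 = (-0.119921, -0.127232, 0.068204, -0.029619)
  k4: at (s, t) = (0.237838, -0.512649), (ds/dtau, dt/dtau) = (-0.118216, -0.127973); Gamma_sss = -0.255896, Gamma_sst = -0.812897, Gamma_stt = -2.466062, Gamma_tss = 0.460518, Gamma_tst = 0.592137, Gamma_ttt = 0.314765; k4 = (-0.118216, -0.127973, 0.068559, -0.029507)
  Y <- Y + (h/6)(k1 + 2k2 + 2k3 + k4): s = 0.2378, t = -0.5126, ds/dtau = -0.1182, dt/dtau = -0.1280
step 3:
  k1: at (s, t) = (0.237838, -0.512649), (ds/dtau, dt/dtau) = (-0.118216, -0.127973); Gamma_sss = -0.255896, Gamma_sst = -0.812897, Gamma_stt = -2.466062, Gamma_tss = 0.460518, Gamma_tst = 0.592137, Gamma_ttt = 0.314765; k1 = (-0.118216, -0.127973, 0.068559, -0.029507)
  k2: at (s, t) = (0.234883, -0.515848), (ds/dtau, dt/dtau) = (-0.116502, -0.128710); Gamma_sss = -0.259306, Gamma_sst = -0.817471, Gamma_stt = -2.467156, Gamma_tss = 0.463755, Gamma_tst = 0.594466, Gamma_ttt = 0.318064; k2 = (-0.116502, -0.128710, 0.068907, -0.029392)
  k3: at (s, t) = (0.234925, -0.515867), (ds/dtau, dt/dtau) = (-0.116493, -0.128707); Gamma_sss = -0.259313, Gamma_sst = -0.817524, Gamma_stt = -2.467267, Gamma_tss = 0.463753, Gamma_tst = 0.594500, Gamma_ttt = 0.318099; k3 = (-0.116493, -0.128707, 0.068906, -0.029390)
  k4: at (s, t) = (0.232013, -0.519084), (ds/dtau, dt/dtau) = (-0.114771, -0.129442); Gamma_sss = -0.262744, Gamma_sst = -0.822147, Gamma_stt = -2.468442, Gamma_tss = 0.467010, Gamma_tst = 0.596876, Gamma_ttt = 0.321435; k4 = (-0.114771, -0.129442, 0.069248, -0.029272)
  Y <- Y + (h/6)(k1 + 2k2 + 2k3 + k4): s = 0.2320, t = -0.5191, ds/dtau = -0.1148, dt/dtau = -0.1294
step 4:
  k1: at (s, t) = (0.232013, -0.519084), (ds/dtau, dt/dtau) = (-0.114771, -0.129442); Gamma_sss = -0.262744, Gamma_sst = -0.822147, Gamma_stt = -2.468442, Gamma_tss = 0.467010, Gamma_tst = 0.596876, Gamma_ttt = 0.321435; k1 = (-0.114771, -0.129442, 0.069248, -0.029272)
  k2: at (s, t) = (0.229144, -0.522320), (ds/dtau, dt/dtau) = (-0.113040, -0.130174); Gamma_sss = -0.266197, Gamma_sst = -0.826820, Gamma_stt = -2.469697, Gamma_tss = 0.470286, Gamma_tst = 0.599300, Gamma_ttt = 0.324809; k2 = (-0.113040, -0.130174, 0.069584, -0.029150)
  k3: at (s, t) = (0.229187, -0.522339), (ds/dtau, dt/dtau) = (-0.113031, -0.130171); Gamma_sss = -0.266204, Gamma_sst = -0.826873, Gamma_stt = -2.469809, Gamma_tss = 0.470284, Gamma_tst = 0.599334, Gamma_ttt = 0.324845; k3 = (-0.113031, -0.130171, 0.069583, -0.029149)
  k4: at (s, t) = (0.226362, -0.525593), (ds/dtau, dt/dtau) = (-0.111292, -0.130900); Gamma_sss = -0.269679, Gamma_sst = -0.831596, Gamma_stt = -2.471146, Gamma_tss = 0.473579, Gamma_tst = 0.601805, Gamma_ttt = 0.328256; k4 = (-0.111292, -0.130900, 0.069912, -0.029024)
  Y <- Y + (h/6)(k1 + 2k2 + 2k3 + k4): s = 0.2264, t = -0.5256, ds/dtau = -0.1113, dt/dtau = -0.1309


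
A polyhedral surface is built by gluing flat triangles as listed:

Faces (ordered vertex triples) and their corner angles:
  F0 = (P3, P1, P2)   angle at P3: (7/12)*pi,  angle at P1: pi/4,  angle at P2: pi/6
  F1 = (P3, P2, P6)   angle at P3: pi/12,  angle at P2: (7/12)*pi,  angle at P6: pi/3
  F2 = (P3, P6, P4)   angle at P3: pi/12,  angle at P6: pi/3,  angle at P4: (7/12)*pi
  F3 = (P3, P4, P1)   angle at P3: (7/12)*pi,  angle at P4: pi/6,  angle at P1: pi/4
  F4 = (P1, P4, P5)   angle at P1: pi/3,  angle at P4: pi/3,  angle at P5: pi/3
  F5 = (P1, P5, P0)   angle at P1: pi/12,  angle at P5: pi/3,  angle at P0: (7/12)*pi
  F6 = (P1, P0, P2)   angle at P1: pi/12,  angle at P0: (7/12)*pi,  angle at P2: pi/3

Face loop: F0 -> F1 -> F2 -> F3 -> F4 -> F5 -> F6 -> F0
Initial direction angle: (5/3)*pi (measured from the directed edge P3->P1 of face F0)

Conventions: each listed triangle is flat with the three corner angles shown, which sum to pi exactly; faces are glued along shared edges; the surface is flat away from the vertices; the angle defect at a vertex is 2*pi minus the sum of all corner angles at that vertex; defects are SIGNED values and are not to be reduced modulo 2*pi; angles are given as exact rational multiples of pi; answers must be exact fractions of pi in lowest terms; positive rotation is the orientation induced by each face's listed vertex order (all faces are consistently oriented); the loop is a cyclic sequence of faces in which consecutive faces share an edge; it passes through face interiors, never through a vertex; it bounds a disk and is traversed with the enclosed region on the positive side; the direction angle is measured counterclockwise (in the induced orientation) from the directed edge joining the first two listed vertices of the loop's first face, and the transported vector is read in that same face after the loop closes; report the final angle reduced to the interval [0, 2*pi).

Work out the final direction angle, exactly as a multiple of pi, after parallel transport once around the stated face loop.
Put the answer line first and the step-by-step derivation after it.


Answer: final direction angle = (4/3)*pi

enclosed vertex P1: corner angles sum to pi, defect = 2*pi - pi = pi
enclosed vertex P3: corner angles sum to (4/3)*pi, defect = 2*pi - (4/3)*pi = (2/3)*pi
by Gauss-Bonnet the loop rotates the vector by the enclosed defect sum (positive orientation, mod 2*pi)
final angle = (5/3)*pi + (5/3)*pi = (4/3)*pi (mod 2*pi)


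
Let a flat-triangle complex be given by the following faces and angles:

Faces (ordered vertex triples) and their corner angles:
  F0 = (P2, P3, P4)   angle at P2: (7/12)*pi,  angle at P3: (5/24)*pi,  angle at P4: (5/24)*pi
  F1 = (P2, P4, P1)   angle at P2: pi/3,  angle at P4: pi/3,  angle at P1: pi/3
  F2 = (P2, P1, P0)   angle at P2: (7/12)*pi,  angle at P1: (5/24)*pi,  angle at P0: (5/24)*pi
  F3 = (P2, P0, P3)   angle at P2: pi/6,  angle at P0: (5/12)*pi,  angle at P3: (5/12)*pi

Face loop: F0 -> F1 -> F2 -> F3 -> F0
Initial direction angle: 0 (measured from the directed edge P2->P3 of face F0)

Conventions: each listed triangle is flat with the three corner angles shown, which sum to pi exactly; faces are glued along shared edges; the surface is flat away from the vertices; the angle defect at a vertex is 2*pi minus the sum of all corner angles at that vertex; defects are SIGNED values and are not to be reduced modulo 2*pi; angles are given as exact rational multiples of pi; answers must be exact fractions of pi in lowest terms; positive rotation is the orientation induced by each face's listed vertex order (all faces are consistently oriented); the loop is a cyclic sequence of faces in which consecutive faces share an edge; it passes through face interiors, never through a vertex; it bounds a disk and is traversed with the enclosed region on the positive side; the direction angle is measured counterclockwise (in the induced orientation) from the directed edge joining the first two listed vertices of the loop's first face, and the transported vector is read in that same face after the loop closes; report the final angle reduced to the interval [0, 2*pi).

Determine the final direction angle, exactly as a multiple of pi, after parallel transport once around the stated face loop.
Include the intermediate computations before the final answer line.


enclosed vertex P2: corner angles sum to (5/3)*pi, defect = 2*pi - (5/3)*pi = pi/3
the rotation equals the total enclosed defect, so the final angle is initial + defects (mod 2*pi)
final angle = 0 + pi/3 = pi/3 (mod 2*pi)

Answer: final direction angle = pi/3


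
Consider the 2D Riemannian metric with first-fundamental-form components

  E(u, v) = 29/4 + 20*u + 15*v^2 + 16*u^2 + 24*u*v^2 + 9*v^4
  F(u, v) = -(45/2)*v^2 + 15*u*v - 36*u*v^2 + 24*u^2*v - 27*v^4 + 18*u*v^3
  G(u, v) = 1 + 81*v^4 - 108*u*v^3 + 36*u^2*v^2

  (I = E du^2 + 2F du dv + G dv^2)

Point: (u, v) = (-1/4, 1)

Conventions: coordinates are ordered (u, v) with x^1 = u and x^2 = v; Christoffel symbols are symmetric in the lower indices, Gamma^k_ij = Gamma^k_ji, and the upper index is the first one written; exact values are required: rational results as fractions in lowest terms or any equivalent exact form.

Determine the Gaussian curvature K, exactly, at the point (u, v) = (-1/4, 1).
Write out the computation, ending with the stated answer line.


E = 85/4, F = -189/4, G = 445/4, EG - F^2 = 263/2 at the point
E_u = 36, E_v = 54, F_u = -15, F_v = -603/4, G_u = -126, G_v = 819/2
E_vv = 126, F_uv = -15, G_uu = 72
Apply the Brioschi formula K = (det M1 - det M2)/(EG - F^2)^2 over the derivative matrices of E, F, G.
M1 = [[-E_vv/2 + F_uv - G_uu/2, E_u/2, F_u - E_v/2], [F_v - G_u/2, E, F], [G_v/2, F, G]] = [[-114, 18, -42], [-351/4, 85/4, -189/4], [819/4, -189/4, 445/4]]; det M1 = -4812
M2 = [[0, E_v/2, G_u/2], [E_v/2, E, F], [G_u/2, F, G]] = [[0, 27, -63], [27, 85/4, -189/4], [-63, -189/4, 445/4]]; det M2 = -4698
det M1 - det M2 = -114; K = -114 / (263/2)^2 = -456/69169

Answer: K = -456/69169


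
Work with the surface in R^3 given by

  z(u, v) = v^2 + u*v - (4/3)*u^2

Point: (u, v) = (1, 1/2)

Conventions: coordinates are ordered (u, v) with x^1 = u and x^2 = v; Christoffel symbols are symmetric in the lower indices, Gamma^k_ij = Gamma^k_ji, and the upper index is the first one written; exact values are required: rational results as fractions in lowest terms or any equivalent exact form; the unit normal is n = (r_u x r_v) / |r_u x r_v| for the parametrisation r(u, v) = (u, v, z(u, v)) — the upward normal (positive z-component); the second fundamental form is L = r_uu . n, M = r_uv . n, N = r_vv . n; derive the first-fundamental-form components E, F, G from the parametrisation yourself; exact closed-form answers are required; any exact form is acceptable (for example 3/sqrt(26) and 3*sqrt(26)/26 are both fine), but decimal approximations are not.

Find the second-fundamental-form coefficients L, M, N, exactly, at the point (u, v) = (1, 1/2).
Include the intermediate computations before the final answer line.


z_u = -13/6, z_v = 2, z_uu = -8/3, z_uv = 1, z_vv = 2
E = 205/36, F = -13/3, G = 5; answer radicand W^2 = 349/36
unnormalised second-form numerators: l = -8/3, m = 1, n = 2; L = l/sqrt(349/36), and similarly M = m/sqrt(W^2), N = n/sqrt(W^2)

Answer: L = -16*sqrt(349)/349, M = 6*sqrt(349)/349, N = 12*sqrt(349)/349


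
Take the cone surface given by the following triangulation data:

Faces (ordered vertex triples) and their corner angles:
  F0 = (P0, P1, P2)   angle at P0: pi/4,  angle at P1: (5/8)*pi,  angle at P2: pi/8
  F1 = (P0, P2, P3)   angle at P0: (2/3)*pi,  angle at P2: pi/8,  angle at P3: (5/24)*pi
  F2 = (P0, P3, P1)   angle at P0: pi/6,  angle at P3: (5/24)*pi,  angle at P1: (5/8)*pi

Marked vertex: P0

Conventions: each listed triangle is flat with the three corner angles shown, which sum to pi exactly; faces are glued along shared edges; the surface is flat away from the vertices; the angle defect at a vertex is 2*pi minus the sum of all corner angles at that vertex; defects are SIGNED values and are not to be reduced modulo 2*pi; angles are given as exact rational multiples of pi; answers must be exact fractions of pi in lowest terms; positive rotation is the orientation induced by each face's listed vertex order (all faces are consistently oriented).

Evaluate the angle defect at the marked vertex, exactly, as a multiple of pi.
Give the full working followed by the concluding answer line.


Sum of corner angles at P0: (13/12)*pi
defect = 2*pi - (13/12)*pi

Answer: defect(P0) = (11/12)*pi


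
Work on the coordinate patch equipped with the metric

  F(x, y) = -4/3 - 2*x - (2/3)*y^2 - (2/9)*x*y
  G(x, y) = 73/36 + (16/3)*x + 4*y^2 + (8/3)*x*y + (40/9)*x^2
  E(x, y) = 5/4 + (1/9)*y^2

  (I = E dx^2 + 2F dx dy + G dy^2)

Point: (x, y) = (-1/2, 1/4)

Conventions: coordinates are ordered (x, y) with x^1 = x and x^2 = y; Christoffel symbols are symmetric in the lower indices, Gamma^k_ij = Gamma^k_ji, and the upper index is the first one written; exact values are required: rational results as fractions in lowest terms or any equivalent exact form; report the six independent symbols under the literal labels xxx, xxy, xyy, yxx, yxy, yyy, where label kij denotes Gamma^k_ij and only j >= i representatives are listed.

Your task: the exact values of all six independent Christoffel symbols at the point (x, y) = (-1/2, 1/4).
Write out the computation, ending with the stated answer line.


E = 181/144, F = -25/72, G = 7/18 at the point
E_x = 0, E_y = 1/18, F_x = -37/18, F_y = -2/9, G_x = 14/9, G_y = 2/3
EG - F^2 = 1909/5184;  g^inv = (5184/1909) * [[7/18, 25/72], [25/72, 181/144]]
first-kind symbols [ij,l] = (1/2)(d_i g_jl + d_j g_il - d_l g_ij): [xx,x] = E_x/2 = 0, [xx,y] = F_x - E_y/2 = -25/12, [xy,x] = E_y/2 = 1/36, [xy,y] = G_x/2 = 7/9, [yy,x] = F_y - G_x/2 = -1, [yy,y] = G_y/2 = 1/3
Gamma^x_ij = (G*[ij,x] - F*[ij,y])/(EG - F^2), Gamma^y_ij = (E*[ij,y] - F*[ij,x])/(EG - F^2)

Answer: Gamma_xxx = -3750/1909, Gamma_xxy = 1456/1909, Gamma_xyy = -1416/1909, Gamma_yxx = -13575/1909, Gamma_yxy = 5118/1909, Gamma_yyy = 372/1909


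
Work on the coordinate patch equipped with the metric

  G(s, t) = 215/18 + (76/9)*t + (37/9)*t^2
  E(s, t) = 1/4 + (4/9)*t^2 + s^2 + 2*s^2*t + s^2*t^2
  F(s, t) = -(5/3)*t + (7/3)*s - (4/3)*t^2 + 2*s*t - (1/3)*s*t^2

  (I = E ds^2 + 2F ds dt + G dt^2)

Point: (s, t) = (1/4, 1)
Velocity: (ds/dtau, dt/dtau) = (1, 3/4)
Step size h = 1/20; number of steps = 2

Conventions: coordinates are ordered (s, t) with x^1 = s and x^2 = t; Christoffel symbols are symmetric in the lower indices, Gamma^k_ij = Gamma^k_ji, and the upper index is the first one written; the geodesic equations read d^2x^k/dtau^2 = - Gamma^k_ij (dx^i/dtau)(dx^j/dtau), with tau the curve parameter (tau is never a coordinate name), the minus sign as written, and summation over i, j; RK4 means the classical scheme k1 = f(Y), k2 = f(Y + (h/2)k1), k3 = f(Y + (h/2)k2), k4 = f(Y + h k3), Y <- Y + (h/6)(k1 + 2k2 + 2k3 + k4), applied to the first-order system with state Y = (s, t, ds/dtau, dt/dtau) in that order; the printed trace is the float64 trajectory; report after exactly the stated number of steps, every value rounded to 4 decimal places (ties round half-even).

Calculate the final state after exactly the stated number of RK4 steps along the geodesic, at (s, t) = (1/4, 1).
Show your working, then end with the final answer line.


f(Y) = (ds/dtau, dt/dtau, -Gamma^s_ij Y'^i Y'^j, -Gamma^t_ij Y'^i Y'^j) with the Gammas evaluated at the stage position; h = 0.050000; intermediate values shown to 6 dp
step 0: s = 0.2500, t = 1.0000, ds/dtau = 1.0000, dt/dtau = 0.7500
step 1:
  k1: at (s, t) = (0.250000, 1.000000), (ds/dtau, dt/dtau) = (1.000000, 0.750000); Gamma_sss = 1.638607, Gamma_sst = 0.728955, Gamma_stt = -4.249637, Gamma_tss = 0.273786, Gamma_tst = 0.059507, Gamma_ttt = -0.006773; k1 = (1.000000, 0.750000, -0.341618, -0.359236)
  k2: at (s, t) = (0.275000, 1.018750), (ds/dtau, dt/dtau) = (0.991460, 0.741019); Gamma_sss = 1.615309, Gamma_sst = 0.702136, Gamma_stt = -3.885861, Gamma_tss = 0.266361, Gamma_tst = 0.055881, Gamma_ttt = 0.029674; k2 = (0.991460, 0.741019, -0.485779, -0.360236)
  k3: at (s, t) = (0.274786, 1.018525), (ds/dtau, dt/dtau) = (0.987856, 0.740994); Gamma_sss = 1.615494, Gamma_sst = 0.702351, Gamma_stt = -3.888890, Gamma_tss = 0.266416, Gamma_tst = 0.055906, Gamma_ttt = 0.029407; k3 = (0.987856, 0.740994, -0.469448, -0.357976)
  k4: at (s, t) = (0.299393, 1.037050), (ds/dtau, dt/dtau) = (0.976528, 0.732101); Gamma_sss = 1.588402, Gamma_sst = 0.678401, Gamma_stt = -3.565033, Gamma_tss = 0.258848, Gamma_tst = 0.052660, Gamma_ttt = 0.061031; k4 = (0.976528, 0.732101, -0.573952, -0.354845)
  Y <- Y + (h/6)(k1 + 2k2 + 2k3 + k4): s = 0.2995, t = 1.0371, ds/dtau = 0.9764, dt/dtau = 0.7321
step 2:
  k1: at (s, t) = (0.299460, 1.037051), (ds/dtau, dt/dtau) = (0.976450, 0.732079); Gamma_sss = 1.588301, Gamma_sst = 0.678338, Gamma_stt = -3.564253, Gamma_tss = 0.258820, Gamma_tst = 0.052648, Gamma_ttt = 0.061129; k1 = (0.976450, 0.732079, -0.573951, -0.354804)
  k2: at (s, t) = (0.323871, 1.055353), (ds/dtau, dt/dtau) = (0.962101, 0.723209); Gamma_sss = 1.558437, Gamma_sst = 0.656756, Gamma_stt = -3.274196, Gamma_tss = 0.251147, Gamma_tst = 0.049702, Gamma_ttt = 0.088791; k2 = (0.962101, 0.723209, -0.643985, -0.348078)
  k3: at (s, t) = (0.323512, 1.055131), (ds/dtau, dt/dtau) = (0.960350, 0.723377); Gamma_sss = 1.558912, Gamma_sst = 0.657059, Gamma_stt = -3.278196, Gamma_tss = 0.251267, Gamma_tst = 0.049747, Gamma_ttt = 0.088394; k3 = (0.960350, 0.723377, -0.635256, -0.347109)
  k4: at (s, t) = (0.347477, 1.073220), (ds/dtau, dt/dtau) = (0.944687, 0.714724); Gamma_sss = 1.527731, Gamma_sst = 0.637729, Gamma_stt = -3.020298, Gamma_tss = 0.243687, Gamma_tst = 0.047100, Gamma_ttt = 0.112347; k4 = (0.944687, 0.714724, -0.681716, -0.338468)
  Y <- Y + (h/6)(k1 + 2k2 + 2k3 + k4): s = 0.3475, t = 1.0732, ds/dtau = 0.9447, dt/dtau = 0.7147

Answer: s = 0.3475, t = 1.0732, ds/dtau = 0.9447, dt/dtau = 0.7147


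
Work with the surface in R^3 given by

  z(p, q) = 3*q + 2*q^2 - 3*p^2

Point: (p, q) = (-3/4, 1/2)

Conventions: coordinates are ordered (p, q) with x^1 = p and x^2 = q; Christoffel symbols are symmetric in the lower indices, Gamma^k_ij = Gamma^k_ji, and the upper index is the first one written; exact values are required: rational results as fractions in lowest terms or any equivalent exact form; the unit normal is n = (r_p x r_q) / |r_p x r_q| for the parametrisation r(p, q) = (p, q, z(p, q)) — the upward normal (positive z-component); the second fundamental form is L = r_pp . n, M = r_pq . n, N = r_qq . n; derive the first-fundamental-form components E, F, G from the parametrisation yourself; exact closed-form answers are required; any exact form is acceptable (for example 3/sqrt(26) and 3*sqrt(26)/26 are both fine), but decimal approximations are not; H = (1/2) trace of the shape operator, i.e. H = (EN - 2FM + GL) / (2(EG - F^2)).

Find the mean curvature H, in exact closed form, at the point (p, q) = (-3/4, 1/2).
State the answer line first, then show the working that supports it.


Answer: H = -284*sqrt(185)/34225

z_p = 9/2, z_q = 5, z_pp = -6, z_pq = 0, z_qq = 4
E = 85/4, F = 45/2, G = 26; answer radicand W^2 = 185/4
unnormalised second-form numerators: l = -6, m = 0, n = 4; L = l/sqrt(185/4), and similarly M = m/sqrt(W^2), N = n/sqrt(W^2)
H = (E*n - 2*F*m + G*l) / (2*(EG - F^2)*sqrt(W^2)); E*n - 2*F*m + G*l = -71, EG - F^2 = 185/4, so H = (-142/185)/sqrt(185/4)


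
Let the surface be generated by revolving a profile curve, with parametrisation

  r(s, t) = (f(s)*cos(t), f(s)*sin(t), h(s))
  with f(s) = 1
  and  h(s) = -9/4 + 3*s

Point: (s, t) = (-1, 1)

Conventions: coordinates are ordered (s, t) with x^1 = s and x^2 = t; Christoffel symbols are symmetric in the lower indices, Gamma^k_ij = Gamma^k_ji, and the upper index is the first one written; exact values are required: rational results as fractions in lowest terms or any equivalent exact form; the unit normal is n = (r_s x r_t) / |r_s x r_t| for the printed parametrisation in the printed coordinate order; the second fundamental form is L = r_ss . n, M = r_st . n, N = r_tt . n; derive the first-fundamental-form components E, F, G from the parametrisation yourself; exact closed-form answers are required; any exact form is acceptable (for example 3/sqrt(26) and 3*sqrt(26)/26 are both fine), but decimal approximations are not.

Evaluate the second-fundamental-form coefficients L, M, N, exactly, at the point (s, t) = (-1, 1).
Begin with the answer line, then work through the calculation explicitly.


Answer: L = 0, M = 0, N = 1

f = 1, f' = 0, f'' = 0, h' = 3, h'' = 0
E = 9, F = 0, G = 1; answer radicand W^2 = 9
unnormalised second-form numerators: l = 0, m = 0, n = 3; L = l/sqrt(9), and similarly M = m/sqrt(W^2), N = n/sqrt(W^2)


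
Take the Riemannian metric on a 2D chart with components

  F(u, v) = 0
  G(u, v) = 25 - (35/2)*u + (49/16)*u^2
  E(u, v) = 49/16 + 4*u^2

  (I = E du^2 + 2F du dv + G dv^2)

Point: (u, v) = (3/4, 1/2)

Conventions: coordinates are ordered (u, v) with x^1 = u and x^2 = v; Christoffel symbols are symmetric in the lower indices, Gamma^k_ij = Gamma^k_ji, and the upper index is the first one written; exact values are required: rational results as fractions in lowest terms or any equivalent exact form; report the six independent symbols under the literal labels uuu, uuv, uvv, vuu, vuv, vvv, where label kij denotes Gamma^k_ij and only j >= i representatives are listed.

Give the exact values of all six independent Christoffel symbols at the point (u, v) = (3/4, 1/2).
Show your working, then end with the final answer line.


E = 85/16, F = 0, G = 3481/256 at the point
E_u = 6, E_v = 0, F_u = 0, F_v = 0, G_u = -413/32, G_v = 0
EG - F^2 = 295885/4096;  g^inv = (4096/295885) * [[3481/256, 0], [0, 85/16]]
first-kind symbols [ij,l] = (1/2)(d_i g_jl + d_j g_il - d_l g_ij): [uu,u] = E_u/2 = 3, [uu,v] = F_u - E_v/2 = 0, [uv,u] = E_v/2 = 0, [uv,v] = G_u/2 = -413/64, [vv,u] = F_v - G_u/2 = 413/64, [vv,v] = G_v/2 = 0
Gamma^u_ij = (G*[ij,u] - F*[ij,v])/(EG - F^2), Gamma^v_ij = (E*[ij,v] - F*[ij,u])/(EG - F^2)

Answer: Gamma_uuu = 48/85, Gamma_uuv = 0, Gamma_uvv = 413/340, Gamma_vuu = 0, Gamma_vuv = -28/59, Gamma_vvv = 0


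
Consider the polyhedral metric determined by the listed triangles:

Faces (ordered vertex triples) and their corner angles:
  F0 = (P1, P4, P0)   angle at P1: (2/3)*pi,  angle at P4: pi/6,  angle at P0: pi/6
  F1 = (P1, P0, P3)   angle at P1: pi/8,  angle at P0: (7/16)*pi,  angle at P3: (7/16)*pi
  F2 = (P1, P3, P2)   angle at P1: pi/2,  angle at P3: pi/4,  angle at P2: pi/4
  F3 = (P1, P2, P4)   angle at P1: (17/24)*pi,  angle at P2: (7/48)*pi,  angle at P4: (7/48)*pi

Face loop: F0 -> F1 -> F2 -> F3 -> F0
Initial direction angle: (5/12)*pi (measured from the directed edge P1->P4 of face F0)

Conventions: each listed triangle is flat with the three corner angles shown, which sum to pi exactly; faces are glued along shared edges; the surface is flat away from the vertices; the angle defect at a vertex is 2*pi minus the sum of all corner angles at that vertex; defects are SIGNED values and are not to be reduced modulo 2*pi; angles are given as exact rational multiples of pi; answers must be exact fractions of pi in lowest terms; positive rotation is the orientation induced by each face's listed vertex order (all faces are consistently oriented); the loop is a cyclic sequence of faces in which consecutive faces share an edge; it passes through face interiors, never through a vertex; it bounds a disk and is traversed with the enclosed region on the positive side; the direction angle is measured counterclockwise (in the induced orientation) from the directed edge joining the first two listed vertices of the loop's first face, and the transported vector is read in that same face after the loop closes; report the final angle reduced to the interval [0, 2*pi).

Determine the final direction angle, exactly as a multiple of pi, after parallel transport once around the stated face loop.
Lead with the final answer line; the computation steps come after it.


Answer: final direction angle = (5/12)*pi

enclosed vertex P1: corner angles sum to 2*pi, defect = 2*pi - 2*pi = 0
summing the enclosed defects onto the initial angle, mod 2*pi in the induced orientation:
final angle = (5/12)*pi + 0 = (5/12)*pi (mod 2*pi)


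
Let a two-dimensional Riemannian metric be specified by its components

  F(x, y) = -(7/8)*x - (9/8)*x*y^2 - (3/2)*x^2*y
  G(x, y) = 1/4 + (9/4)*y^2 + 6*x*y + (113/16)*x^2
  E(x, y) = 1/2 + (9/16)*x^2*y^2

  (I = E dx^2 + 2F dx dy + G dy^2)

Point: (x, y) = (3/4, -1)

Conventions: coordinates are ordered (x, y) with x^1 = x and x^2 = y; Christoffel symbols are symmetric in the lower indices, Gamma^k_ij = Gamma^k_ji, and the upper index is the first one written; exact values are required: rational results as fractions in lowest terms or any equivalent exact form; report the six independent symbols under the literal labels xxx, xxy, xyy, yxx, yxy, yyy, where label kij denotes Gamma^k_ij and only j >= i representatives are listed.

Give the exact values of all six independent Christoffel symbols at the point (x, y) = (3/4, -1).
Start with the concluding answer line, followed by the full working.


Answer: Gamma_xxx = 78900/77321, Gamma_xxy = 57879/77321, Gamma_xyy = -187860/77321, Gamma_yxx = 48449/77321, Gamma_yxy = 109284/77321, Gamma_yyy = -62496/77321

E = 209/256, F = -21/32, G = 505/256 at the point
E_x = 27/32, E_y = -81/128, F_x = 1/4, F_y = 27/32, G_x = 147/32, G_y = 0
EG - F^2 = 77321/65536;  g^inv = (65536/77321) * [[505/256, 21/32], [21/32, 209/256]]
first-kind symbols [ij,l] = (1/2)(d_i g_jl + d_j g_il - d_l g_ij): [xx,x] = E_x/2 = 27/64, [xx,y] = F_x - E_y/2 = 145/256, [xy,x] = E_y/2 = -81/256, [xy,y] = G_x/2 = 147/64, [yy,x] = F_y - G_x/2 = -93/64, [yy,y] = G_y/2 = 0
Gamma^x_ij = (G*[ij,x] - F*[ij,y])/(EG - F^2), Gamma^y_ij = (E*[ij,y] - F*[ij,x])/(EG - F^2)
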